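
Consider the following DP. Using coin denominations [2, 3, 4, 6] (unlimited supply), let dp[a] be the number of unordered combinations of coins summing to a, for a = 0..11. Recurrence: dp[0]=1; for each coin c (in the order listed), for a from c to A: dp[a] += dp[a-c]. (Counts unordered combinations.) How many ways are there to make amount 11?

after  coin     0     1     2     3     4     5     6     7     8     9    10    11
          2     1     0     1     0     1     0     1     0     1     0     1     0
          3     1     0     1     1     1     1     2     1     2     2     2     2
          4     1     0     1     1     2     1     3     2     4     3     5     4
          6     1     0     1     1     2     1     4     2     5     4     7     5

5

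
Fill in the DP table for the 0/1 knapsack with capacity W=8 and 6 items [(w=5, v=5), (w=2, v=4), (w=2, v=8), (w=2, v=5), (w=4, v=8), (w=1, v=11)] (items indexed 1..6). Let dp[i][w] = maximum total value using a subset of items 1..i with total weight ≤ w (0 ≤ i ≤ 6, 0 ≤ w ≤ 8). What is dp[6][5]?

24

i\w   0   1   2   3   4   5   6   7   8
  0   0   0   0   0   0   0   0   0   0
  1   0   0   0   0   0   5   5   5   5
  2   0   0   4   4   4   5   5   9   9
  3   0   0   8   8  12  12  12  13  13
  4   0   0   8   8  13  13  17  17  17
  5   0   0   8   8  13  13  17  17  21
  6   0  11  11  19  19  24  24  28  28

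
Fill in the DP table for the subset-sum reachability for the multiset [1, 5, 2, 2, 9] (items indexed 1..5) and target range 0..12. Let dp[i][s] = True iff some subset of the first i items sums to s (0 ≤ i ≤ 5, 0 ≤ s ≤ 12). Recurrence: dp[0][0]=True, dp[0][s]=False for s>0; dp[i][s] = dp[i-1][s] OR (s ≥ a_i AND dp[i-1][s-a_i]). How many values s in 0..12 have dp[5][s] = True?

13

i\s   0   1   2   3   4   5   6   7   8   9  10  11  12
  0   T   F   F   F   F   F   F   F   F   F   F   F   F
  1   T   T   F   F   F   F   F   F   F   F   F   F   F
  2   T   T   F   F   F   T   T   F   F   F   F   F   F
  3   T   T   T   T   F   T   T   T   T   F   F   F   F
  4   T   T   T   T   T   T   T   T   T   T   T   F   F
  5   T   T   T   T   T   T   T   T   T   T   T   T   T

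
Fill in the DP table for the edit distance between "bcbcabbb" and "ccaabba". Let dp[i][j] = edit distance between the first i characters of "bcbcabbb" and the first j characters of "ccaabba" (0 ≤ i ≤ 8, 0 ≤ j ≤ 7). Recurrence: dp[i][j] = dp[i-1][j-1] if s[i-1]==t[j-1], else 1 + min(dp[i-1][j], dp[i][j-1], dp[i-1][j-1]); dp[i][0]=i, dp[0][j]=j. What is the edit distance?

   ''  c  c  a  a  b  b  a
''  0  1  2  3  4  5  6  7
 b  1  1  2  3  4  4  5  6
 c  2  1  1  2  3  4  5  6
 b  3  2  2  2  3  3  4  5
 c  4  3  2  3  3  4  4  5
 a  5  4  3  2  3  4  5  4
 b  6  5  4  3  3  3  4  5
 b  7  6  5  4  4  3  3  4
 b  8  7  6  5  5  4  3  4

4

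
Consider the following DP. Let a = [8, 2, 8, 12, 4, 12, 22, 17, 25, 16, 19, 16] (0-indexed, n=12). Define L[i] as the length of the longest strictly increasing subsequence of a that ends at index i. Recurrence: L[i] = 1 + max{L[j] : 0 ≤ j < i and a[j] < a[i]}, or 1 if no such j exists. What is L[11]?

   i    0    1    2    3    4    5    6    7    8    9   10   11
a[i]    8    2    8   12    4   12   22   17   25   16   19   16
L[i]    1    1    2    3    2    3    4    4    5    4    5    4

4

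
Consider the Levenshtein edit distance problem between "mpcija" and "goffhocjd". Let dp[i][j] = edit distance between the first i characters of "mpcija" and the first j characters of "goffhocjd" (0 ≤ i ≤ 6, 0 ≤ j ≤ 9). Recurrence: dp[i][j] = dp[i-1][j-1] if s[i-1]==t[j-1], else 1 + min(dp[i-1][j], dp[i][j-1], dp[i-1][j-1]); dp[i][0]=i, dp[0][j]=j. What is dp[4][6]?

6

   ''  g  o  f  f  h  o  c  j  d
''  0  1  2  3  4  5  6  7  8  9
 m  1  1  2  3  4  5  6  7  8  9
 p  2  2  2  3  4  5  6  7  8  9
 c  3  3  3  3  4  5  6  6  7  8
 i  4  4  4  4  4  5  6  7  7  8
 j  5  5  5  5  5  5  6  7  7  8
 a  6  6  6  6  6  6  6  7  8  8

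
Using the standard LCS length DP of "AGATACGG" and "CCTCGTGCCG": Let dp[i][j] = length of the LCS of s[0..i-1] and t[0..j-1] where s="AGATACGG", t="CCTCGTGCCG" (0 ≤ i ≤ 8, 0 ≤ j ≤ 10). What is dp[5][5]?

   ''  C  C  T  C  G  T  G  C  C  G
''  0  0  0  0  0  0  0  0  0  0  0
 A  0  0  0  0  0  0  0  0  0  0  0
 G  0  0  0  0  0  1  1  1  1  1  1
 A  0  0  0  0  0  1  1  1  1  1  1
 T  0  0  0  1  1  1  2  2  2  2  2
 A  0  0  0  1  1  1  2  2  2  2  2
 C  0  1  1  1  2  2  2  2  3  3  3
 G  0  1  1  1  2  3  3  3  3  3  4
 G  0  1  1  1  2  3  3  4  4  4  4

1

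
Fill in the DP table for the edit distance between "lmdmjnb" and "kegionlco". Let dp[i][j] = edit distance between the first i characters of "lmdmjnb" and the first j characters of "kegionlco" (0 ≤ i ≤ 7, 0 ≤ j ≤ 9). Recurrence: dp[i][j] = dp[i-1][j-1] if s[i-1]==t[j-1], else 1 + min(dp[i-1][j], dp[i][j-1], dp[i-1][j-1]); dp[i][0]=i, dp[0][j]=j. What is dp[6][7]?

6

   ''  k  e  g  i  o  n  l  c  o
''  0  1  2  3  4  5  6  7  8  9
 l  1  1  2  3  4  5  6  6  7  8
 m  2  2  2  3  4  5  6  7  7  8
 d  3  3  3  3  4  5  6  7  8  8
 m  4  4  4  4  4  5  6  7  8  9
 j  5  5  5  5  5  5  6  7  8  9
 n  6  6  6  6  6  6  5  6  7  8
 b  7  7  7  7  7  7  6  6  7  8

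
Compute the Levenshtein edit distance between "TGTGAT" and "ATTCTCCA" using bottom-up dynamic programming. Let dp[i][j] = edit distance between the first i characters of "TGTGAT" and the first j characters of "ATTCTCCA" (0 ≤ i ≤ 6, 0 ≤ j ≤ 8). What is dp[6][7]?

   ''  A  T  T  C  T  C  C  A
''  0  1  2  3  4  5  6  7  8
 T  1  1  1  2  3  4  5  6  7
 G  2  2  2  2  3  4  5  6  7
 T  3  3  2  2  3  3  4  5  6
 G  4  4  3  3  3  4  4  5  6
 A  5  4  4  4  4  4  5  5  5
 T  6  5  4  4  5  4  5  6  6

6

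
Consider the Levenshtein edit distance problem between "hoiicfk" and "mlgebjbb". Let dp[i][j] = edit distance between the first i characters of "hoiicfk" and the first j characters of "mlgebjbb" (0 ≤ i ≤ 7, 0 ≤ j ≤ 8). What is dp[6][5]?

6

   ''  m  l  g  e  b  j  b  b
''  0  1  2  3  4  5  6  7  8
 h  1  1  2  3  4  5  6  7  8
 o  2  2  2  3  4  5  6  7  8
 i  3  3  3  3  4  5  6  7  8
 i  4  4  4  4  4  5  6  7  8
 c  5  5  5  5  5  5  6  7  8
 f  6  6  6  6  6  6  6  7  8
 k  7  7  7  7  7  7  7  7  8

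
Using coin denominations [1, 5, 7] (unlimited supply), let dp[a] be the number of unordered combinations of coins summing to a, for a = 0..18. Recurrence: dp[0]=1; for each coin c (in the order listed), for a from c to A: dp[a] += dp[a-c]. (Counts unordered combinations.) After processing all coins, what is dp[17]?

after  coin     0     1     2     3     4     5     6     7     8     9    10    11    12    13    14    15    16    17    18
          1     1     1     1     1     1     1     1     1     1     1     1     1     1     1     1     1     1     1     1
          5     1     1     1     1     1     2     2     2     2     2     3     3     3     3     3     4     4     4     4
          7     1     1     1     1     1     2     2     3     3     3     4     4     5     5     6     7     7     8     8

8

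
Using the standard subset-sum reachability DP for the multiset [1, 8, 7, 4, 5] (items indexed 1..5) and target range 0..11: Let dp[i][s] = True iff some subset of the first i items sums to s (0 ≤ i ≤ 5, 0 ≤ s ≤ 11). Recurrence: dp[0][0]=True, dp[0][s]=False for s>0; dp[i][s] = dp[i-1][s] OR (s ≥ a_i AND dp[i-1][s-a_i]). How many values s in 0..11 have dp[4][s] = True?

8

i\s   0   1   2   3   4   5   6   7   8   9  10  11
  0   T   F   F   F   F   F   F   F   F   F   F   F
  1   T   T   F   F   F   F   F   F   F   F   F   F
  2   T   T   F   F   F   F   F   F   T   T   F   F
  3   T   T   F   F   F   F   F   T   T   T   F   F
  4   T   T   F   F   T   T   F   T   T   T   F   T
  5   T   T   F   F   T   T   T   T   T   T   T   T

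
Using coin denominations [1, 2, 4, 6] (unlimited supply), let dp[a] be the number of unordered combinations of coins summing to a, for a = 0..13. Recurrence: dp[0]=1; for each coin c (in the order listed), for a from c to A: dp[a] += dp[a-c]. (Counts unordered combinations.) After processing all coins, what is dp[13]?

after  coin     0     1     2     3     4     5     6     7     8     9    10    11    12    13
          1     1     1     1     1     1     1     1     1     1     1     1     1     1     1
          2     1     1     2     2     3     3     4     4     5     5     6     6     7     7
          4     1     1     2     2     4     4     6     6     9     9    12    12    16    16
          6     1     1     2     2     4     4     7     7    11    11    16    16    23    23

23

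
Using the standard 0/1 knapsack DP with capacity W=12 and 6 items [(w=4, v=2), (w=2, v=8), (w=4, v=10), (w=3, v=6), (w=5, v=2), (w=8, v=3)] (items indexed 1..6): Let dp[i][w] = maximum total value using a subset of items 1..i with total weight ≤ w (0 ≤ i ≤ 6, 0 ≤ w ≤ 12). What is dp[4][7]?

18

i\w   0   1   2   3   4   5   6   7   8   9  10  11  12
  0   0   0   0   0   0   0   0   0   0   0   0   0   0
  1   0   0   0   0   2   2   2   2   2   2   2   2   2
  2   0   0   8   8   8   8  10  10  10  10  10  10  10
  3   0   0   8   8  10  10  18  18  18  18  20  20  20
  4   0   0   8   8  10  14  18  18  18  24  24  24  24
  5   0   0   8   8  10  14  18  18  18  24  24  24  24
  6   0   0   8   8  10  14  18  18  18  24  24  24  24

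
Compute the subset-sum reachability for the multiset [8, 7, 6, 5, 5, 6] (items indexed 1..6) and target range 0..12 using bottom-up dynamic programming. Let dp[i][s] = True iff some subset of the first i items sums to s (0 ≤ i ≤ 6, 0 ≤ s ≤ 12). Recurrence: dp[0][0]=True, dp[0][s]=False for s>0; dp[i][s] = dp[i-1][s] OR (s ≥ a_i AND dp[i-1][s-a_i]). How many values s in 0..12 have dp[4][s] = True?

7

i\s   0   1   2   3   4   5   6   7   8   9  10  11  12
  0   T   F   F   F   F   F   F   F   F   F   F   F   F
  1   T   F   F   F   F   F   F   F   T   F   F   F   F
  2   T   F   F   F   F   F   F   T   T   F   F   F   F
  3   T   F   F   F   F   F   T   T   T   F   F   F   F
  4   T   F   F   F   F   T   T   T   T   F   F   T   T
  5   T   F   F   F   F   T   T   T   T   F   T   T   T
  6   T   F   F   F   F   T   T   T   T   F   T   T   T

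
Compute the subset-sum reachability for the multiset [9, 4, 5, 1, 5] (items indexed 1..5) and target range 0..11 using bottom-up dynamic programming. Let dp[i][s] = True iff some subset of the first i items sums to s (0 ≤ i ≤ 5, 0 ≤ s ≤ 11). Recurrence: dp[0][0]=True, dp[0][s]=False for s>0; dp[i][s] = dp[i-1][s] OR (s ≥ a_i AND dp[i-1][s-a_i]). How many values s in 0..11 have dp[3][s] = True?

i\s   0   1   2   3   4   5   6   7   8   9  10  11
  0   T   F   F   F   F   F   F   F   F   F   F   F
  1   T   F   F   F   F   F   F   F   F   T   F   F
  2   T   F   F   F   T   F   F   F   F   T   F   F
  3   T   F   F   F   T   T   F   F   F   T   F   F
  4   T   T   F   F   T   T   T   F   F   T   T   F
  5   T   T   F   F   T   T   T   F   F   T   T   T

4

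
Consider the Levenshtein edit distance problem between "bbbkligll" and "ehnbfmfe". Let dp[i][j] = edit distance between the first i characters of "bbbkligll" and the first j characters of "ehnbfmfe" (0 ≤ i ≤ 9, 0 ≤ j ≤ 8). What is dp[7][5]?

7

   ''  e  h  n  b  f  m  f  e
''  0  1  2  3  4  5  6  7  8
 b  1  1  2  3  3  4  5  6  7
 b  2  2  2  3  3  4  5  6  7
 b  3  3  3  3  3  4  5  6  7
 k  4  4  4  4  4  4  5  6  7
 l  5  5  5  5  5  5  5  6  7
 i  6  6  6  6  6  6  6  6  7
 g  7  7  7  7  7  7  7  7  7
 l  8  8  8  8  8  8  8  8  8
 l  9  9  9  9  9  9  9  9  9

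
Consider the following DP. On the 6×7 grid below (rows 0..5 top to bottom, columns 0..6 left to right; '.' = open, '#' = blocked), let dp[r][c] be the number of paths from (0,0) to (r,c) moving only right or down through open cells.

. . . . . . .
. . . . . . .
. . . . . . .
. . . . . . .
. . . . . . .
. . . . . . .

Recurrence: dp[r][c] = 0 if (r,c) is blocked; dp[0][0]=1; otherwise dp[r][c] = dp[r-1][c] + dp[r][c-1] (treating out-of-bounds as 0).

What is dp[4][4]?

70

r\c   0   1   2   3   4   5   6
  0   1   1   1   1   1   1   1
  1   1   2   3   4   5   6   7
  2   1   3   6  10  15  21  28
  3   1   4  10  20  35  56  84
  4   1   5  15  35  70 126 210
  5   1   6  21  56 126 252 462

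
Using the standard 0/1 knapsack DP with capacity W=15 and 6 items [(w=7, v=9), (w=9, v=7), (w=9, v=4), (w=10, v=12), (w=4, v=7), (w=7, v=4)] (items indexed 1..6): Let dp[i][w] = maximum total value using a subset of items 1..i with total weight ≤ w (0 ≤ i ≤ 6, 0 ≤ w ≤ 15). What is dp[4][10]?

12

i\w   0   1   2   3   4   5   6   7   8   9  10  11  12  13  14  15
  0   0   0   0   0   0   0   0   0   0   0   0   0   0   0   0   0
  1   0   0   0   0   0   0   0   9   9   9   9   9   9   9   9   9
  2   0   0   0   0   0   0   0   9   9   9   9   9   9   9   9   9
  3   0   0   0   0   0   0   0   9   9   9   9   9   9   9   9   9
  4   0   0   0   0   0   0   0   9   9   9  12  12  12  12  12  12
  5   0   0   0   0   7   7   7   9   9   9  12  16  16  16  19  19
  6   0   0   0   0   7   7   7   9   9   9  12  16  16  16  19  19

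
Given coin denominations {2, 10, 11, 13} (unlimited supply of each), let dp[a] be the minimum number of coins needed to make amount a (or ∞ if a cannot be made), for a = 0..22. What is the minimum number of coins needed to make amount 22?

2

 a  0  1  2  3  4  5  6  7  8  9 10 11 12 13 14 15 16 17 18 19 20 21 22
dp  0  -  1  -  2  -  3  -  4  -  1  1  2  1  3  2  4  3  5  4  2  2  2
(- denotes ∞ / unreachable)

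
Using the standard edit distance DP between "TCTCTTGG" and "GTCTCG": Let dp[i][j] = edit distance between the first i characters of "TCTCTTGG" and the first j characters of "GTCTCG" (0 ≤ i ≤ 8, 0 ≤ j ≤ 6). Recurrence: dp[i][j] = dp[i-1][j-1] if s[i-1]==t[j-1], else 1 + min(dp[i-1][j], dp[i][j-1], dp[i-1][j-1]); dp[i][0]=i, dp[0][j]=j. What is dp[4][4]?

   ''  G  T  C  T  C  G
''  0  1  2  3  4  5  6
 T  1  1  1  2  3  4  5
 C  2  2  2  1  2  3  4
 T  3  3  2  2  1  2  3
 C  4  4  3  2  2  1  2
 T  5  5  4  3  2  2  2
 T  6  6  5  4  3  3  3
 G  7  6  6  5  4  4  3
 G  8  7  7  6  5  5  4

2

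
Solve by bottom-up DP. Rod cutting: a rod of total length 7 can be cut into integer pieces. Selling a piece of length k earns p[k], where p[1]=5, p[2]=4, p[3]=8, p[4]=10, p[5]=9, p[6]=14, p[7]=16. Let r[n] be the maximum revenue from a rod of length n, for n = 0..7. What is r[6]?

   n    0    1    2    3    4    5    6    7
r[n]    0    5   10   15   20   25   30   35

30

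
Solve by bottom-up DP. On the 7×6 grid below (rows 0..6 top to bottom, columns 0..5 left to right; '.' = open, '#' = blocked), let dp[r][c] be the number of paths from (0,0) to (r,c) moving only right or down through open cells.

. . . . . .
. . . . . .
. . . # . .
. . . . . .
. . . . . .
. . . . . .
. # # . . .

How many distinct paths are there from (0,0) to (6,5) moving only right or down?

284

r\c   0   1   2   3   4   5
  0   1   1   1   1   1   1
  1   1   2   3   4   5   6
  2   1   3   6   0   5  11
  3   1   4  10  10  15  26
  4   1   5  15  25  40  66
  5   1   6  21  46  86 152
  6   1   0   0  46 132 284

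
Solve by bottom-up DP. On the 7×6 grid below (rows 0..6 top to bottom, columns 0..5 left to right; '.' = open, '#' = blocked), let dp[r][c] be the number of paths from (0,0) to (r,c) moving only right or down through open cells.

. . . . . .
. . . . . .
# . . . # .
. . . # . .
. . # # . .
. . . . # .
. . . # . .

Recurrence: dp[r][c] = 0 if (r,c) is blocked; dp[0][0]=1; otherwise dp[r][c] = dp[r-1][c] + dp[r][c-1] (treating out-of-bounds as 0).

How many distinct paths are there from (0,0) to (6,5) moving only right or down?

r\c   0   1   2   3   4   5
  0   1   1   1   1   1   1
  1   1   2   3   4   5   6
  2   0   2   5   9   0   6
  3   0   2   7   0   0   6
  4   0   2   0   0   0   6
  5   0   2   2   2   0   6
  6   0   2   4   0   0   6

6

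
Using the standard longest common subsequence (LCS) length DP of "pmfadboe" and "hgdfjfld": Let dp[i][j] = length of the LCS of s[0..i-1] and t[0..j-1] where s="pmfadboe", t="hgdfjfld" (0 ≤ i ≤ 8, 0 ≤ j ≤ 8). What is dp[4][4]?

   ''  h  g  d  f  j  f  l  d
''  0  0  0  0  0  0  0  0  0
 p  0  0  0  0  0  0  0  0  0
 m  0  0  0  0  0  0  0  0  0
 f  0  0  0  0  1  1  1  1  1
 a  0  0  0  0  1  1  1  1  1
 d  0  0  0  1  1  1  1  1  2
 b  0  0  0  1  1  1  1  1  2
 o  0  0  0  1  1  1  1  1  2
 e  0  0  0  1  1  1  1  1  2

1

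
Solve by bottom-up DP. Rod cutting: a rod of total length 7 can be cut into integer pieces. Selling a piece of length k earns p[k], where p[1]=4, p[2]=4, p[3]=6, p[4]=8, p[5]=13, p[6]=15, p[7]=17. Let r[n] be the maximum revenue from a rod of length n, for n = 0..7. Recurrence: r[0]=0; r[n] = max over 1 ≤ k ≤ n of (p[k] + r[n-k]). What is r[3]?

   n    0    1    2    3    4    5    6    7
r[n]    0    4    8   12   16   20   24   28

12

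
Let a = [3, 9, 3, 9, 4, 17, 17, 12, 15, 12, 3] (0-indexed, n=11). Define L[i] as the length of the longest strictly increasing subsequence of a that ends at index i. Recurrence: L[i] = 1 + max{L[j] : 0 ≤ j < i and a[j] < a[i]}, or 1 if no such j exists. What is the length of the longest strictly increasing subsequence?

4

   i    0    1    2    3    4    5    6    7    8    9   10
a[i]    3    9    3    9    4   17   17   12   15   12    3
L[i]    1    2    1    2    2    3    3    3    4    3    1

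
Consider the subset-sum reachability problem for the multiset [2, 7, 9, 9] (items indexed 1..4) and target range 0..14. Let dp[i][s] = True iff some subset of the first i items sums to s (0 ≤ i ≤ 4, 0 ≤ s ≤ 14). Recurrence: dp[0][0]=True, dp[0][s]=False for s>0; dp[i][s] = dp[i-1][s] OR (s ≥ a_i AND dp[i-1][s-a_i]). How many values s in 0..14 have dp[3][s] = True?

5

i\s   0   1   2   3   4   5   6   7   8   9  10  11  12  13  14
  0   T   F   F   F   F   F   F   F   F   F   F   F   F   F   F
  1   T   F   T   F   F   F   F   F   F   F   F   F   F   F   F
  2   T   F   T   F   F   F   F   T   F   T   F   F   F   F   F
  3   T   F   T   F   F   F   F   T   F   T   F   T   F   F   F
  4   T   F   T   F   F   F   F   T   F   T   F   T   F   F   F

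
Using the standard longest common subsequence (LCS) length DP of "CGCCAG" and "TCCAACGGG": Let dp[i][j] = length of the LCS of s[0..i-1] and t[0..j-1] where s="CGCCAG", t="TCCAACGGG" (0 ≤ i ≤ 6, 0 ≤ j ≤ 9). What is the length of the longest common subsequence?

   ''  T  C  C  A  A  C  G  G  G
''  0  0  0  0  0  0  0  0  0  0
 C  0  0  1  1  1  1  1  1  1  1
 G  0  0  1  1  1  1  1  2  2  2
 C  0  0  1  2  2  2  2  2  2  2
 C  0  0  1  2  2  2  3  3  3  3
 A  0  0  1  2  3  3  3  3  3  3
 G  0  0  1  2  3  3  3  4  4  4

4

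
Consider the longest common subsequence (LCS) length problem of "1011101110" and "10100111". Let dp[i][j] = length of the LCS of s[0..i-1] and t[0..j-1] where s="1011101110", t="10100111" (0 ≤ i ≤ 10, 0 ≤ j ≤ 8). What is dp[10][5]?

5

   ''  1  0  1  0  0  1  1  1
''  0  0  0  0  0  0  0  0  0
 1  0  1  1  1  1  1  1  1  1
 0  0  1  2  2  2  2  2  2  2
 1  0  1  2  3  3  3  3  3  3
 1  0  1  2  3  3  3  4  4  4
 1  0  1  2  3  3  3  4  5  5
 0  0  1  2  3  4  4  4  5  5
 1  0  1  2  3  4  4  5  5  6
 1  0  1  2  3  4  4  5  6  6
 1  0  1  2  3  4  4  5  6  7
 0  0  1  2  3  4  5  5  6  7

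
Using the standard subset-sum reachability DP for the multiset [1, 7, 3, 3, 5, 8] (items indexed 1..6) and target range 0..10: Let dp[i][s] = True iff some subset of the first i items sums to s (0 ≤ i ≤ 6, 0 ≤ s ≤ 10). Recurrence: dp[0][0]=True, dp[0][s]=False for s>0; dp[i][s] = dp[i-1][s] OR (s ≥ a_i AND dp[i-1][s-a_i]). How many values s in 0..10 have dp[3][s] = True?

7

i\s   0   1   2   3   4   5   6   7   8   9  10
  0   T   F   F   F   F   F   F   F   F   F   F
  1   T   T   F   F   F   F   F   F   F   F   F
  2   T   T   F   F   F   F   F   T   T   F   F
  3   T   T   F   T   T   F   F   T   T   F   T
  4   T   T   F   T   T   F   T   T   T   F   T
  5   T   T   F   T   T   T   T   T   T   T   T
  6   T   T   F   T   T   T   T   T   T   T   T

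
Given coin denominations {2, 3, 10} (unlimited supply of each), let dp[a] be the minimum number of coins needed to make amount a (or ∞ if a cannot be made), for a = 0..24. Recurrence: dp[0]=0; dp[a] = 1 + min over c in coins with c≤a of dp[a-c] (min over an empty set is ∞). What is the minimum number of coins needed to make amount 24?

4

 a  0  1  2  3  4  5  6  7  8  9 10 11 12 13 14 15 16 17 18 19 20 21 22 23 24
dp  0  -  1  1  2  2  2  3  3  3  1  4  2  2  3  3  3  4  4  4  2  5  3  3  4
(- denotes ∞ / unreachable)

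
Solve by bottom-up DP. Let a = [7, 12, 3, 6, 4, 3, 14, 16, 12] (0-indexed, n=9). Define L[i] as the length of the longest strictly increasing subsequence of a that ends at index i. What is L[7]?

   i    0    1    2    3    4    5    6    7    8
a[i]    7   12    3    6    4    3   14   16   12
L[i]    1    2    1    2    2    1    3    4    3

4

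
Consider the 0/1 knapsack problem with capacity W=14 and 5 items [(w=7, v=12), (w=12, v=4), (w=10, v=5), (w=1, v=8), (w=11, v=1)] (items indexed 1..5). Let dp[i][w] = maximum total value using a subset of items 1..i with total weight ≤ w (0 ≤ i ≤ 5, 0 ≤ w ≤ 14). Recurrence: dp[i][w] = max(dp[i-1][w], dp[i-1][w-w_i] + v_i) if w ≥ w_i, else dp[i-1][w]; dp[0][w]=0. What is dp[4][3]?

i\w   0   1   2   3   4   5   6   7   8   9  10  11  12  13  14
  0   0   0   0   0   0   0   0   0   0   0   0   0   0   0   0
  1   0   0   0   0   0   0   0  12  12  12  12  12  12  12  12
  2   0   0   0   0   0   0   0  12  12  12  12  12  12  12  12
  3   0   0   0   0   0   0   0  12  12  12  12  12  12  12  12
  4   0   8   8   8   8   8   8  12  20  20  20  20  20  20  20
  5   0   8   8   8   8   8   8  12  20  20  20  20  20  20  20

8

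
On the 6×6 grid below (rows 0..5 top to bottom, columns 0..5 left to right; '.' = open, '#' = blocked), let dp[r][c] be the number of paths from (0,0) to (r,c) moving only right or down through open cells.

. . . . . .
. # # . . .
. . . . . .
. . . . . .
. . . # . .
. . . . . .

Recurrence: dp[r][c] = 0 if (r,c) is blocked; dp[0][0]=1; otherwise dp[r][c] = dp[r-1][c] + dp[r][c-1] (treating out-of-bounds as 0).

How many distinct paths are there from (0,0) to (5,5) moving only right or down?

r\c   0   1   2   3   4   5
  0   1   1   1   1   1   1
  1   1   0   0   1   2   3
  2   1   1   1   2   4   7
  3   1   2   3   5   9  16
  4   1   3   6   0   9  25
  5   1   4  10  10  19  44

44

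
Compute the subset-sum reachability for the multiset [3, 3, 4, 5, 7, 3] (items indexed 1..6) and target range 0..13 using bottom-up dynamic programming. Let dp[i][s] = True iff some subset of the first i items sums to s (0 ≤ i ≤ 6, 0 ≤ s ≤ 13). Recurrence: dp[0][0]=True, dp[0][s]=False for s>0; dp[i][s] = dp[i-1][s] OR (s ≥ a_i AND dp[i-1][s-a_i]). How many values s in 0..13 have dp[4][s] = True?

11

i\s   0   1   2   3   4   5   6   7   8   9  10  11  12  13
  0   T   F   F   F   F   F   F   F   F   F   F   F   F   F
  1   T   F   F   T   F   F   F   F   F   F   F   F   F   F
  2   T   F   F   T   F   F   T   F   F   F   F   F   F   F
  3   T   F   F   T   T   F   T   T   F   F   T   F   F   F
  4   T   F   F   T   T   T   T   T   T   T   T   T   T   F
  5   T   F   F   T   T   T   T   T   T   T   T   T   T   T
  6   T   F   F   T   T   T   T   T   T   T   T   T   T   T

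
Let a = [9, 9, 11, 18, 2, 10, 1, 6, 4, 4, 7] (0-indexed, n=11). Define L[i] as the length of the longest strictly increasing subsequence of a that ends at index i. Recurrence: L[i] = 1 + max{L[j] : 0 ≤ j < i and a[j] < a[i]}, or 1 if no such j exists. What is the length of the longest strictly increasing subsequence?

3

   i    0    1    2    3    4    5    6    7    8    9   10
a[i]    9    9   11   18    2   10    1    6    4    4    7
L[i]    1    1    2    3    1    2    1    2    2    2    3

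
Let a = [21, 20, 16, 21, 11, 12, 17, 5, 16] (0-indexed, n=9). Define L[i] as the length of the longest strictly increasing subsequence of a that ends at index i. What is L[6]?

   i    0    1    2    3    4    5    6    7    8
a[i]   21   20   16   21   11   12   17    5   16
L[i]    1    1    1    2    1    2    3    1    3

3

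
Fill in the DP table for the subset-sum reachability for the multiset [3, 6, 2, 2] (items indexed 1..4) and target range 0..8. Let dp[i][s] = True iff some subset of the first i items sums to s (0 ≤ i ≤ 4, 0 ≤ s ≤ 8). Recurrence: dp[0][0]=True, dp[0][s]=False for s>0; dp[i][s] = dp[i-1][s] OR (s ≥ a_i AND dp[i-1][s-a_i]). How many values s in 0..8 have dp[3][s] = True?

i\s   0   1   2   3   4   5   6   7   8
  0   T   F   F   F   F   F   F   F   F
  1   T   F   F   T   F   F   F   F   F
  2   T   F   F   T   F   F   T   F   F
  3   T   F   T   T   F   T   T   F   T
  4   T   F   T   T   T   T   T   T   T

6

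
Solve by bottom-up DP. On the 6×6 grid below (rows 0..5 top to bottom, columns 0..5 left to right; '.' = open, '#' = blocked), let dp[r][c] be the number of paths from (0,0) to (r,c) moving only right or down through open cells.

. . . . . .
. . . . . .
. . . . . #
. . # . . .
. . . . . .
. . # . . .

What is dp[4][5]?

r\c   0   1   2   3   4   5
  0   1   1   1   1   1   1
  1   1   2   3   4   5   6
  2   1   3   6  10  15   0
  3   1   4   0  10  25  25
  4   1   5   5  15  40  65
  5   1   6   0  15  55 120

65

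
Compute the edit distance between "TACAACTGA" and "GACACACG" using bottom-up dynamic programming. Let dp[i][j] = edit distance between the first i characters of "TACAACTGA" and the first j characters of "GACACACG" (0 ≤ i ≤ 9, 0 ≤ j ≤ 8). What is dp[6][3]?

4

   ''  G  A  C  A  C  A  C  G
''  0  1  2  3  4  5  6  7  8
 T  1  1  2  3  4  5  6  7  8
 A  2  2  1  2  3  4  5  6  7
 C  3  3  2  1  2  3  4  5  6
 A  4  4  3  2  1  2  3  4  5
 A  5  5  4  3  2  2  2  3  4
 C  6  6  5  4  3  2  3  2  3
 T  7  7  6  5  4  3  3  3  3
 G  8  7  7  6  5  4  4  4  3
 A  9  8  7  7  6  5  4  5  4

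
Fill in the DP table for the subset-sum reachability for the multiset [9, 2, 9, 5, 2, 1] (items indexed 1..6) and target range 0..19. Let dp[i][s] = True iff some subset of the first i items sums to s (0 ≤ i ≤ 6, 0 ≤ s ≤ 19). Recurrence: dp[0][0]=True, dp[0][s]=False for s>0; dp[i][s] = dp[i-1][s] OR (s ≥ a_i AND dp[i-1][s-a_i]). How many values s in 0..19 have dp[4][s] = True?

i\s   0   1   2   3   4   5   6   7   8   9  10  11  12  13  14  15  16  17  18  19
  0   T   F   F   F   F   F   F   F   F   F   F   F   F   F   F   F   F   F   F   F
  1   T   F   F   F   F   F   F   F   F   T   F   F   F   F   F   F   F   F   F   F
  2   T   F   T   F   F   F   F   F   F   T   F   T   F   F   F   F   F   F   F   F
  3   T   F   T   F   F   F   F   F   F   T   F   T   F   F   F   F   F   F   T   F
  4   T   F   T   F   F   T   F   T   F   T   F   T   F   F   T   F   T   F   T   F
  5   T   F   T   F   T   T   F   T   F   T   F   T   F   T   T   F   T   F   T   F
  6   T   T   T   T   T   T   T   T   T   T   T   T   T   T   T   T   T   T   T   T

9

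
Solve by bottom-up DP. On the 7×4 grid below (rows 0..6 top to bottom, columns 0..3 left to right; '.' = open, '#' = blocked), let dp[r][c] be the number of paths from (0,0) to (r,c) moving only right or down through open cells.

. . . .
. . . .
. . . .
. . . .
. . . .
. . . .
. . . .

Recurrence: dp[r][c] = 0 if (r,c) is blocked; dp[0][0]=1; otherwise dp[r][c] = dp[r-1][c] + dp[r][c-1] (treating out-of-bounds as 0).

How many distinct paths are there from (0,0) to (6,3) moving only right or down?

84

r\c   0   1   2   3
  0   1   1   1   1
  1   1   2   3   4
  2   1   3   6  10
  3   1   4  10  20
  4   1   5  15  35
  5   1   6  21  56
  6   1   7  28  84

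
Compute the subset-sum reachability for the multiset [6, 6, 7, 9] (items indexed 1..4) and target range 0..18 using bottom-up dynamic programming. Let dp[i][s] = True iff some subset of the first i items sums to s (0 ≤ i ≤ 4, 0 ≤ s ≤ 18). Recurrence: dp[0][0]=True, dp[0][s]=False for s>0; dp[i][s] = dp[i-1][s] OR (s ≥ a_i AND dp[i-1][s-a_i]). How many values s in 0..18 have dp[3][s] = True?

5

i\s   0   1   2   3   4   5   6   7   8   9  10  11  12  13  14  15  16  17  18
  0   T   F   F   F   F   F   F   F   F   F   F   F   F   F   F   F   F   F   F
  1   T   F   F   F   F   F   T   F   F   F   F   F   F   F   F   F   F   F   F
  2   T   F   F   F   F   F   T   F   F   F   F   F   T   F   F   F   F   F   F
  3   T   F   F   F   F   F   T   T   F   F   F   F   T   T   F   F   F   F   F
  4   T   F   F   F   F   F   T   T   F   T   F   F   T   T   F   T   T   F   F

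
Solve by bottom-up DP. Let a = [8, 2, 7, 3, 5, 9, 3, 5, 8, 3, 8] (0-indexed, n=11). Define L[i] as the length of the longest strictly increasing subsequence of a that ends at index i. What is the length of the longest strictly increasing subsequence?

   i    0    1    2    3    4    5    6    7    8    9   10
a[i]    8    2    7    3    5    9    3    5    8    3    8
L[i]    1    1    2    2    3    4    2    3    4    2    4

4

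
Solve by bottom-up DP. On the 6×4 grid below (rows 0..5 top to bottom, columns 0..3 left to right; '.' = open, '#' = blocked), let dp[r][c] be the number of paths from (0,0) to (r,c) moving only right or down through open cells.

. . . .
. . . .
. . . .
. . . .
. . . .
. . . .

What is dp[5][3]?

56

r\c   0   1   2   3
  0   1   1   1   1
  1   1   2   3   4
  2   1   3   6  10
  3   1   4  10  20
  4   1   5  15  35
  5   1   6  21  56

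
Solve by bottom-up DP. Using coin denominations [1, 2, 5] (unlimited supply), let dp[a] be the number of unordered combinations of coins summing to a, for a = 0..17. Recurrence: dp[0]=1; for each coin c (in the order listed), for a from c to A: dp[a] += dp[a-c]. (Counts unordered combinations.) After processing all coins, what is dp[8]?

7

after  coin     0     1     2     3     4     5     6     7     8     9    10    11    12    13    14    15    16    17
          1     1     1     1     1     1     1     1     1     1     1     1     1     1     1     1     1     1     1
          2     1     1     2     2     3     3     4     4     5     5     6     6     7     7     8     8     9     9
          5     1     1     2     2     3     4     5     6     7     8    10    11    13    14    16    18    20    22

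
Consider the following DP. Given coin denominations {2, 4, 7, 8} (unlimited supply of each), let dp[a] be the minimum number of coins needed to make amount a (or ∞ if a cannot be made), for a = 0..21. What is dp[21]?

3

 a  0  1  2  3  4  5  6  7  8  9 10 11 12 13 14 15 16 17 18 19 20 21
dp  0  -  1  -  1  -  2  1  1  2  2  2  2  3  2  2  2  3  3  3  3  3
(- denotes ∞ / unreachable)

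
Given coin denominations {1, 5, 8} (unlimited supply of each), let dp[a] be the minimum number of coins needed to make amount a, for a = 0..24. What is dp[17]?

3

 a  0  1  2  3  4  5  6  7  8  9 10 11 12 13 14 15 16 17 18 19 20 21 22 23 24
dp  0  1  2  3  4  1  2  3  1  2  2  3  4  2  3  3  2  3  3  4  4  3  4  4  3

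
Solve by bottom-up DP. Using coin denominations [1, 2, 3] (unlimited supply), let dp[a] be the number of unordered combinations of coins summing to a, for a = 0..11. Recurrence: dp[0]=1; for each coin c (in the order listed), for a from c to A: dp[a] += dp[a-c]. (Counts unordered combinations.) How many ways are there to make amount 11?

16

after  coin     0     1     2     3     4     5     6     7     8     9    10    11
          1     1     1     1     1     1     1     1     1     1     1     1     1
          2     1     1     2     2     3     3     4     4     5     5     6     6
          3     1     1     2     3     4     5     7     8    10    12    14    16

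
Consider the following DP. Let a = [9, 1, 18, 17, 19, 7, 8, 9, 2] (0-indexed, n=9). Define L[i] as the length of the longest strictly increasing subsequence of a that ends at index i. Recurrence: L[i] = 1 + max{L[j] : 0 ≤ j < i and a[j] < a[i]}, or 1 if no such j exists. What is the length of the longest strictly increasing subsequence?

4

   i    0    1    2    3    4    5    6    7    8
a[i]    9    1   18   17   19    7    8    9    2
L[i]    1    1    2    2    3    2    3    4    2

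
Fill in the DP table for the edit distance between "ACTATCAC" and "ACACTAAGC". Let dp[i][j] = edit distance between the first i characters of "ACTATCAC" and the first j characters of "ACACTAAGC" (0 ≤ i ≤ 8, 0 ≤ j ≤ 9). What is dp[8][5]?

4

   ''  A  C  A  C  T  A  A  G  C
''  0  1  2  3  4  5  6  7  8  9
 A  1  0  1  2  3  4  5  6  7  8
 C  2  1  0  1  2  3  4  5  6  7
 T  3  2  1  1  2  2  3  4  5  6
 A  4  3  2  1  2  3  2  3  4  5
 T  5  4  3  2  2  2  3  3  4  5
 C  6  5  4  3  2  3  3  4  4  4
 A  7  6  5  4  3  3  3  3  4  5
 C  8  7  6  5  4  4  4  4  4  4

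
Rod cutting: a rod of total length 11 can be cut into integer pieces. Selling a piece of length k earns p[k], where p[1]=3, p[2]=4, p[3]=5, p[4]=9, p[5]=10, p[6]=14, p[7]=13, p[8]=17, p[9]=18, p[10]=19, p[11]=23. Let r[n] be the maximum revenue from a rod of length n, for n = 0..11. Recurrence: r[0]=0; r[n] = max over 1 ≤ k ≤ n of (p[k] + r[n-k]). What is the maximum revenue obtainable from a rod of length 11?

   n    0    1    2    3    4    5    6    7    8    9   10   11
r[n]    0    3    6    9   12   15   18   21   24   27   30   33

33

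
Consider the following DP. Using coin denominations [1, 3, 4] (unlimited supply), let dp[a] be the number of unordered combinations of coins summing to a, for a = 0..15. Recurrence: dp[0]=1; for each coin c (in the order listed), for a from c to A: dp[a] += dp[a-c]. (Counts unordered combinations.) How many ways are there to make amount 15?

after  coin     0     1     2     3     4     5     6     7     8     9    10    11    12    13    14    15
          1     1     1     1     1     1     1     1     1     1     1     1     1     1     1     1     1
          3     1     1     1     2     2     2     3     3     3     4     4     4     5     5     5     6
          4     1     1     1     2     3     3     4     5     6     7     8     9    11    12    13    15

15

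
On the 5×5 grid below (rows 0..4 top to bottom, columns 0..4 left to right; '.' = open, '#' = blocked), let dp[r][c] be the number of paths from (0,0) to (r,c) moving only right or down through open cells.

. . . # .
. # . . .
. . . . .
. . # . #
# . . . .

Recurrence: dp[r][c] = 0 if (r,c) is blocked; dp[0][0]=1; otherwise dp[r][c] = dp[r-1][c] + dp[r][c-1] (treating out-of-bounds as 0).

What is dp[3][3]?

3

r\c   0   1   2   3   4
  0   1   1   1   0   0
  1   1   0   1   1   1
  2   1   1   2   3   4
  3   1   2   0   3   0
  4   0   2   2   5   5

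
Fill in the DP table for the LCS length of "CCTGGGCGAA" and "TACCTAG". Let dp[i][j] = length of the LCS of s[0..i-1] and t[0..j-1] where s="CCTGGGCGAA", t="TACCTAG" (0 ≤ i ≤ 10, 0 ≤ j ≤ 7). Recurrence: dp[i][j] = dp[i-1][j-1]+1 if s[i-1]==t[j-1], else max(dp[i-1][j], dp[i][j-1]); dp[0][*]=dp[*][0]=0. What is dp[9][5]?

   ''  T  A  C  C  T  A  G
''  0  0  0  0  0  0  0  0
 C  0  0  0  1  1  1  1  1
 C  0  0  0  1  2  2  2  2
 T  0  1  1  1  2  3  3  3
 G  0  1  1  1  2  3  3  4
 G  0  1  1  1  2  3  3  4
 G  0  1  1  1  2  3  3  4
 C  0  1  1  2  2  3  3  4
 G  0  1  1  2  2  3  3  4
 A  0  1  2  2  2  3  4  4
 A  0  1  2  2  2  3  4  4

3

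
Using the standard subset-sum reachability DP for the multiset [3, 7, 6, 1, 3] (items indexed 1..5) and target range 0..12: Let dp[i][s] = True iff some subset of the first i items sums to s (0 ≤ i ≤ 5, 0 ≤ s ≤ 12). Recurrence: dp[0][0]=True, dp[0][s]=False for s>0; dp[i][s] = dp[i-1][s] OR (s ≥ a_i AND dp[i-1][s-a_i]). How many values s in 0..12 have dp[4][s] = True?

i\s   0   1   2   3   4   5   6   7   8   9  10  11  12
  0   T   F   F   F   F   F   F   F   F   F   F   F   F
  1   T   F   F   T   F   F   F   F   F   F   F   F   F
  2   T   F   F   T   F   F   F   T   F   F   T   F   F
  3   T   F   F   T   F   F   T   T   F   T   T   F   F
  4   T   T   F   T   T   F   T   T   T   T   T   T   F
  5   T   T   F   T   T   F   T   T   T   T   T   T   T

10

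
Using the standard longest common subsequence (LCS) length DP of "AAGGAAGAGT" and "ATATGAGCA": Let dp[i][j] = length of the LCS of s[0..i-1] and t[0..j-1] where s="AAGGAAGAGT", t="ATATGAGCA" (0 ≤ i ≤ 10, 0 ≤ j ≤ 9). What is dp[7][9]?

5

   ''  A  T  A  T  G  A  G  C  A
''  0  0  0  0  0  0  0  0  0  0
 A  0  1  1  1  1  1  1  1  1  1
 A  0  1  1  2  2  2  2  2  2  2
 G  0  1  1  2  2  3  3  3  3  3
 G  0  1  1  2  2  3  3  4  4  4
 A  0  1  1  2  2  3  4  4  4  5
 A  0  1  1  2  2  3  4  4  4  5
 G  0  1  1  2  2  3  4  5  5  5
 A  0  1  1  2  2  3  4  5  5  6
 G  0  1  1  2  2  3  4  5  5  6
 T  0  1  2  2  3  3  4  5  5  6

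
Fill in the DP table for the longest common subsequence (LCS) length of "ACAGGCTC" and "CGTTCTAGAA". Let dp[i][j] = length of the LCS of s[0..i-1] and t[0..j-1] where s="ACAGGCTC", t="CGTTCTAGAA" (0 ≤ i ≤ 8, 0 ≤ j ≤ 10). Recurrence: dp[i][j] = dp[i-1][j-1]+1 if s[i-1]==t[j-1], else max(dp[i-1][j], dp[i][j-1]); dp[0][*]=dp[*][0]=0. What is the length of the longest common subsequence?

4

   ''  C  G  T  T  C  T  A  G  A  A
''  0  0  0  0  0  0  0  0  0  0  0
 A  0  0  0  0  0  0  0  1  1  1  1
 C  0  1  1  1  1  1  1  1  1  1  1
 A  0  1  1  1  1  1  1  2  2  2  2
 G  0  1  2  2  2  2  2  2  3  3  3
 G  0  1  2  2  2  2  2  2  3  3  3
 C  0  1  2  2  2  3  3  3  3  3  3
 T  0  1  2  3  3  3  4  4  4  4  4
 C  0  1  2  3  3  4  4  4  4  4  4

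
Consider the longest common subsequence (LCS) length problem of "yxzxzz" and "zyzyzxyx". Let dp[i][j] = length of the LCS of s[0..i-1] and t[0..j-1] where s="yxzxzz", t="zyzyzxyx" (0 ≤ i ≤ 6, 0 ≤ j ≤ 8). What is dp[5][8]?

   ''  z  y  z  y  z  x  y  x
''  0  0  0  0  0  0  0  0  0
 y  0  0  1  1  1  1  1  1  1
 x  0  0  1  1  1  1  2  2  2
 z  0  1  1  2  2  2  2  2  2
 x  0  1  1  2  2  2  3  3  3
 z  0  1  1  2  2  3  3  3  3
 z  0  1  1  2  2  3  3  3  3

3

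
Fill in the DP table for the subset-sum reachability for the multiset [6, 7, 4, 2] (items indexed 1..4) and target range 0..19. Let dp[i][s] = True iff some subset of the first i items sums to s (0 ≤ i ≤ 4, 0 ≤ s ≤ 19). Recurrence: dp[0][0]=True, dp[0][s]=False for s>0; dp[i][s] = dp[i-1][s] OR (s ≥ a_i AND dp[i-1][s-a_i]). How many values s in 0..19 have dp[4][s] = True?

14

i\s   0   1   2   3   4   5   6   7   8   9  10  11  12  13  14  15  16  17  18  19
  0   T   F   F   F   F   F   F   F   F   F   F   F   F   F   F   F   F   F   F   F
  1   T   F   F   F   F   F   T   F   F   F   F   F   F   F   F   F   F   F   F   F
  2   T   F   F   F   F   F   T   T   F   F   F   F   F   T   F   F   F   F   F   F
  3   T   F   F   F   T   F   T   T   F   F   T   T   F   T   F   F   F   T   F   F
  4   T   F   T   F   T   F   T   T   T   T   T   T   T   T   F   T   F   T   F   T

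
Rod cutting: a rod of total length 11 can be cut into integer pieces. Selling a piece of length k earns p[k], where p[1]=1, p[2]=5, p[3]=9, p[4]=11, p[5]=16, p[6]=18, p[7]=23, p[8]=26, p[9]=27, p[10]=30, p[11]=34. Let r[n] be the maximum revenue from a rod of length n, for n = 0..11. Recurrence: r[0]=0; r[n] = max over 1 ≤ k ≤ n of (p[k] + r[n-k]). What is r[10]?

   n    0    1    2    3    4    5    6    7    8    9   10   11
r[n]    0    1    5    9   11   16   18   23   26   28   32   35

32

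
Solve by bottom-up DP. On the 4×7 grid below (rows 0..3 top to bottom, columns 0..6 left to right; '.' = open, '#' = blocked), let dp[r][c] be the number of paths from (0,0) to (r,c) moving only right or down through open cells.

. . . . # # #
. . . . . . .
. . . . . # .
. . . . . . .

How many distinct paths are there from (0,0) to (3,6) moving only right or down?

r\c   0   1   2   3   4   5   6
  0   1   1   1   1   0   0   0
  1   1   2   3   4   4   4   4
  2   1   3   6  10  14   0   4
  3   1   4  10  20  34  34  38

38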